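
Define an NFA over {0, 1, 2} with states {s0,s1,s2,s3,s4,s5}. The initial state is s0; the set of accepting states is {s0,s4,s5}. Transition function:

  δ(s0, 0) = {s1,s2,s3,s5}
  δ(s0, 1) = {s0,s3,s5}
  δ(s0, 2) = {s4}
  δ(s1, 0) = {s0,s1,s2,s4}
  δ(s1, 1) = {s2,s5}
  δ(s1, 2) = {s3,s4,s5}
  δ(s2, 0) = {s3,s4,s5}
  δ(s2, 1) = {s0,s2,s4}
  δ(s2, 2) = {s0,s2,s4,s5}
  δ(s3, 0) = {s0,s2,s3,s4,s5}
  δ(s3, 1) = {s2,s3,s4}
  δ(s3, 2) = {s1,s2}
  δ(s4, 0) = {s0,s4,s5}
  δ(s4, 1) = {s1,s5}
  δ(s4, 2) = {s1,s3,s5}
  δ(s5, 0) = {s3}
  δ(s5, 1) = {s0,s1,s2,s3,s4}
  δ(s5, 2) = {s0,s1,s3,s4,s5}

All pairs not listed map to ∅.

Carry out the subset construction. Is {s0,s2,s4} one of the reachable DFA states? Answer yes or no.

Start state of the DFA: {s0}.
{s0} --0--> {s1,s2,s3,s5}  [new]
{s0} --1--> {s0,s3,s5}  [new]
{s0} --2--> {s4}  [new]
{s1,s2,s3,s5} --0--> {s0,s1,s2,s3,s4,s5}  [new]
{s1,s2,s3,s5} --1--> {s0,s1,s2,s3,s4,s5}  [seen]
{s1,s2,s3,s5} --2--> {s0,s1,s2,s3,s4,s5}  [seen]
{s0,s3,s5} --0--> {s0,s1,s2,s3,s4,s5}  [seen]
{s0,s3,s5} --1--> {s0,s1,s2,s3,s4,s5}  [seen]
{s0,s3,s5} --2--> {s0,s1,s2,s3,s4,s5}  [seen]
{s4} --0--> {s0,s4,s5}  [new]
{s4} --1--> {s1,s5}  [new]
{s4} --2--> {s1,s3,s5}  [new]
{s0,s1,s2,s3,s4,s5} --0--> {s0,s1,s2,s3,s4,s5}  [seen]
{s0,s1,s2,s3,s4,s5} --1--> {s0,s1,s2,s3,s4,s5}  [seen]
{s0,s1,s2,s3,s4,s5} --2--> {s0,s1,s2,s3,s4,s5}  [seen]
{s0,s4,s5} --0--> {s0,s1,s2,s3,s4,s5}  [seen]
{s0,s4,s5} --1--> {s0,s1,s2,s3,s4,s5}  [seen]
{s0,s4,s5} --2--> {s0,s1,s3,s4,s5}  [new]
{s1,s5} --0--> {s0,s1,s2,s3,s4}  [new]
{s1,s5} --1--> {s0,s1,s2,s3,s4,s5}  [seen]
{s1,s5} --2--> {s0,s1,s3,s4,s5}  [seen]
{s1,s3,s5} --0--> {s0,s1,s2,s3,s4,s5}  [seen]
{s1,s3,s5} --1--> {s0,s1,s2,s3,s4,s5}  [seen]
{s1,s3,s5} --2--> {s0,s1,s2,s3,s4,s5}  [seen]
{s0,s1,s3,s4,s5} --0--> {s0,s1,s2,s3,s4,s5}  [seen]
{s0,s1,s3,s4,s5} --1--> {s0,s1,s2,s3,s4,s5}  [seen]
{s0,s1,s3,s4,s5} --2--> {s0,s1,s2,s3,s4,s5}  [seen]
{s0,s1,s2,s3,s4} --0--> {s0,s1,s2,s3,s4,s5}  [seen]
{s0,s1,s2,s3,s4} --1--> {s0,s1,s2,s3,s4,s5}  [seen]
{s0,s1,s2,s3,s4} --2--> {s0,s1,s2,s3,s4,s5}  [seen]
Reachable DFA states: {s0}, {s1,s2,s3,s5}, {s0,s3,s5}, {s4}, {s0,s1,s2,s3,s4,s5}, {s0,s4,s5}, {s1,s5}, {s1,s3,s5}, {s0,s1,s3,s4,s5}, {s0,s1,s2,s3,s4}.
{s0,s2,s4} is not among them.

no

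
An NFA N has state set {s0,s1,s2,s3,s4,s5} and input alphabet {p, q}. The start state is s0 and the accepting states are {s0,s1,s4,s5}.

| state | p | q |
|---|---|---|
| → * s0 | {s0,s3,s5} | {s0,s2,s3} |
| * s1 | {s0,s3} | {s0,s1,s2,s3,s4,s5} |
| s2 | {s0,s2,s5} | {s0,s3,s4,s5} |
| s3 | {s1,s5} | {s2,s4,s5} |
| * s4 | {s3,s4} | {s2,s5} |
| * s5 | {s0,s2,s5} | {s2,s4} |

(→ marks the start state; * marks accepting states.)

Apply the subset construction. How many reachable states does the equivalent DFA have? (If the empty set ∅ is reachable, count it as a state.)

6

Start state of the DFA: {s0}.
{s0} --p--> {s0,s3,s5}  [new]
{s0} --q--> {s0,s2,s3}  [new]
{s0,s3,s5} --p--> {s0,s1,s2,s3,s5}  [new]
{s0,s3,s5} --q--> {s0,s2,s3,s4,s5}  [new]
{s0,s2,s3} --p--> {s0,s1,s2,s3,s5}  [seen]
{s0,s2,s3} --q--> {s0,s2,s3,s4,s5}  [seen]
{s0,s1,s2,s3,s5} --p--> {s0,s1,s2,s3,s5}  [seen]
{s0,s1,s2,s3,s5} --q--> {s0,s1,s2,s3,s4,s5}  [new]
{s0,s2,s3,s4,s5} --p--> {s0,s1,s2,s3,s4,s5}  [seen]
{s0,s2,s3,s4,s5} --q--> {s0,s2,s3,s4,s5}  [seen]
{s0,s1,s2,s3,s4,s5} --p--> {s0,s1,s2,s3,s4,s5}  [seen]
{s0,s1,s2,s3,s4,s5} --q--> {s0,s1,s2,s3,s4,s5}  [seen]
Reachable DFA states: {s0}, {s0,s3,s5}, {s0,s2,s3}, {s0,s1,s2,s3,s5}, {s0,s2,s3,s4,s5}, {s0,s1,s2,s3,s4,s5}.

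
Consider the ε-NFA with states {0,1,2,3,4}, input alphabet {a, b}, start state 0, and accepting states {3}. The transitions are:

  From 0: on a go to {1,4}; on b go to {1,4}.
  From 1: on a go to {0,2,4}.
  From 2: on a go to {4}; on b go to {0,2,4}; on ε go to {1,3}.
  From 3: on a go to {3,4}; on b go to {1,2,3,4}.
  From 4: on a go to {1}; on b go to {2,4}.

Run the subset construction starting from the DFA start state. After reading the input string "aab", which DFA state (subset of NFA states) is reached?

{0,1,2,3,4}

Start: {0}.
δ(0,a) = {1,4}.
Union: {1,4}.
After a: {1,4}.
δ(1,a) = {0,2,4}; δ(4,a) = {1}.
Union: {0,1,2,4}.
ε-closure gives {0,1,2,3,4}.
After a: {0,1,2,3,4}.
δ(0,b) = {1,4}; δ(1,b) = ∅; δ(2,b) = {0,2,4}; δ(3,b) = {1,2,3,4}; δ(4,b) = {2,4}.
Union: {0,1,2,3,4}.
After b: {0,1,2,3,4}.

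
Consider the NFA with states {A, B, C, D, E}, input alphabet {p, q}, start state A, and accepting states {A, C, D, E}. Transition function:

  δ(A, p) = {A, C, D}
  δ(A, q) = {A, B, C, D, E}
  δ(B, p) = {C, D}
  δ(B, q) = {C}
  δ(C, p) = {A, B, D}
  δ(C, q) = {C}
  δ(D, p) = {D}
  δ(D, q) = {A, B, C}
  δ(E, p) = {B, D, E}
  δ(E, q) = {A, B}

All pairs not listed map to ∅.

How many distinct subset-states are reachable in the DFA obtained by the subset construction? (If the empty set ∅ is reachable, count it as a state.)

4

Start state of the DFA: {A}.
{A} --p--> {A, C, D}  [new]
{A} --q--> {A, B, C, D, E}  [new]
{A, C, D} --p--> {A, B, C, D}  [new]
{A, C, D} --q--> {A, B, C, D, E}  [seen]
{A, B, C, D, E} --p--> {A, B, C, D, E}  [seen]
{A, B, C, D, E} --q--> {A, B, C, D, E}  [seen]
{A, B, C, D} --p--> {A, B, C, D}  [seen]
{A, B, C, D} --q--> {A, B, C, D, E}  [seen]
Reachable DFA states: {A}, {A, C, D}, {A, B, C, D, E}, {A, B, C, D}.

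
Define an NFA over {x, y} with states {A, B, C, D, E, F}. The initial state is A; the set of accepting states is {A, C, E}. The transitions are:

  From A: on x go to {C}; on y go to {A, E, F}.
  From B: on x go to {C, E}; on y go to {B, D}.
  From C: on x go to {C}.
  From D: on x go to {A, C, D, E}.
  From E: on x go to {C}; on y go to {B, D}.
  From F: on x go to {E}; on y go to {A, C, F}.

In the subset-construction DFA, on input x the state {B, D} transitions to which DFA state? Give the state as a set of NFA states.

{A, C, D, E}

δ(B,x) = {C, E}; δ(D,x) = {A, C, D, E}.
Union: {A, C, D, E}.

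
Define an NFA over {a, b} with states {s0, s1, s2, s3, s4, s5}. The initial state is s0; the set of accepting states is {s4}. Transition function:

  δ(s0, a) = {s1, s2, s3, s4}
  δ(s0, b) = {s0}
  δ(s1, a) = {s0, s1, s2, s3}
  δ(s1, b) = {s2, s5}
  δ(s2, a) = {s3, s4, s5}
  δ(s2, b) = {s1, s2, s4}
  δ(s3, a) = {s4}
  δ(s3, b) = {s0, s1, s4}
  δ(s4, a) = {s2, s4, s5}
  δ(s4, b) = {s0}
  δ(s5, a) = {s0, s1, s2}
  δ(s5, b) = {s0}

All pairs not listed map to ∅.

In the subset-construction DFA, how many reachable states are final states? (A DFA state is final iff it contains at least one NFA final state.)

Start state of the DFA: {s0}.
{s0} --a--> {s1, s2, s3, s4}  [new]
{s0} --b--> {s0}  [seen]
{s1, s2, s3, s4} --a--> {s0, s1, s2, s3, s4, s5}  [new]
{s1, s2, s3, s4} --b--> {s0, s1, s2, s4, s5}  [new]
{s0, s1, s2, s3, s4, s5} --a--> {s0, s1, s2, s3, s4, s5}  [seen]
{s0, s1, s2, s3, s4, s5} --b--> {s0, s1, s2, s4, s5}  [seen]
{s0, s1, s2, s4, s5} --a--> {s0, s1, s2, s3, s4, s5}  [seen]
{s0, s1, s2, s4, s5} --b--> {s0, s1, s2, s4, s5}  [seen]
Reachable DFA states: {s0}, {s1, s2, s3, s4}, {s0, s1, s2, s3, s4, s5}, {s0, s1, s2, s4, s5}.
Accepting DFA states (contain an NFA accepting state): {s1, s2, s3, s4}, {s0, s1, s2, s3, s4, s5}, {s0, s1, s2, s4, s5}.

3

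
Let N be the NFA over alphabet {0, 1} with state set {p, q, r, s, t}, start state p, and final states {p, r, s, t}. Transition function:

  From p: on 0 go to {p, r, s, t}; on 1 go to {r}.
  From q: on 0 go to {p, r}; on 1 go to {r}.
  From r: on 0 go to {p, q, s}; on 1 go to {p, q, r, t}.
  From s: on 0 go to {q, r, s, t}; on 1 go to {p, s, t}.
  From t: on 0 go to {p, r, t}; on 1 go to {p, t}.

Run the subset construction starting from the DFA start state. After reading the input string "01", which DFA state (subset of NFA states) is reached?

Start: {p}.
δ(p,0) = {p, r, s, t}.
Union: {p, r, s, t}.
After 0: {p, r, s, t}.
δ(p,1) = {r}; δ(r,1) = {p, q, r, t}; δ(s,1) = {p, s, t}; δ(t,1) = {p, t}.
Union: {p, q, r, s, t}.
After 1: {p, q, r, s, t}.

{p, q, r, s, t}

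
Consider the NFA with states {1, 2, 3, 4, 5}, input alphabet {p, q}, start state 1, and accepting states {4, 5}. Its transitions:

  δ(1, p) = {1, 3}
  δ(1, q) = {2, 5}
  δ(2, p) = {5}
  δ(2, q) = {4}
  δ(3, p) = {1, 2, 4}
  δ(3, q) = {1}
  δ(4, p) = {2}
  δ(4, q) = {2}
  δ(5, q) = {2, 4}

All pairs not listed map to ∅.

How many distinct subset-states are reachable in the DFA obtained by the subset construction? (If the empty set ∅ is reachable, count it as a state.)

13

Start state of the DFA: {1}.
{1} --p--> {1, 3}  [new]
{1} --q--> {2, 5}  [new]
{1, 3} --p--> {1, 2, 3, 4}  [new]
{1, 3} --q--> {1, 2, 5}  [new]
{2, 5} --p--> {5}  [new]
{2, 5} --q--> {2, 4}  [new]
{1, 2, 3, 4} --p--> {1, 2, 3, 4, 5}  [new]
{1, 2, 3, 4} --q--> {1, 2, 4, 5}  [new]
{1, 2, 5} --p--> {1, 3, 5}  [new]
{1, 2, 5} --q--> {2, 4, 5}  [new]
{5} --p--> ∅  [new]
{5} --q--> {2, 4}  [seen]
{2, 4} --p--> {2, 5}  [seen]
{2, 4} --q--> {2, 4}  [seen]
{1, 2, 3, 4, 5} --p--> {1, 2, 3, 4, 5}  [seen]
{1, 2, 3, 4, 5} --q--> {1, 2, 4, 5}  [seen]
{1, 2, 4, 5} --p--> {1, 2, 3, 5}  [new]
{1, 2, 4, 5} --q--> {2, 4, 5}  [seen]
{1, 3, 5} --p--> {1, 2, 3, 4}  [seen]
{1, 3, 5} --q--> {1, 2, 4, 5}  [seen]
{2, 4, 5} --p--> {2, 5}  [seen]
{2, 4, 5} --q--> {2, 4}  [seen]
∅ --p--> ∅  [seen]
∅ --q--> ∅  [seen]
{1, 2, 3, 5} --p--> {1, 2, 3, 4, 5}  [seen]
{1, 2, 3, 5} --q--> {1, 2, 4, 5}  [seen]
Reachable DFA states: {1}, {1, 3}, {2, 5}, {1, 2, 3, 4}, {1, 2, 5}, {5}, {2, 4}, {1, 2, 3, 4, 5}, {1, 2, 4, 5}, {1, 3, 5}, {2, 4, 5}, ∅, {1, 2, 3, 5}.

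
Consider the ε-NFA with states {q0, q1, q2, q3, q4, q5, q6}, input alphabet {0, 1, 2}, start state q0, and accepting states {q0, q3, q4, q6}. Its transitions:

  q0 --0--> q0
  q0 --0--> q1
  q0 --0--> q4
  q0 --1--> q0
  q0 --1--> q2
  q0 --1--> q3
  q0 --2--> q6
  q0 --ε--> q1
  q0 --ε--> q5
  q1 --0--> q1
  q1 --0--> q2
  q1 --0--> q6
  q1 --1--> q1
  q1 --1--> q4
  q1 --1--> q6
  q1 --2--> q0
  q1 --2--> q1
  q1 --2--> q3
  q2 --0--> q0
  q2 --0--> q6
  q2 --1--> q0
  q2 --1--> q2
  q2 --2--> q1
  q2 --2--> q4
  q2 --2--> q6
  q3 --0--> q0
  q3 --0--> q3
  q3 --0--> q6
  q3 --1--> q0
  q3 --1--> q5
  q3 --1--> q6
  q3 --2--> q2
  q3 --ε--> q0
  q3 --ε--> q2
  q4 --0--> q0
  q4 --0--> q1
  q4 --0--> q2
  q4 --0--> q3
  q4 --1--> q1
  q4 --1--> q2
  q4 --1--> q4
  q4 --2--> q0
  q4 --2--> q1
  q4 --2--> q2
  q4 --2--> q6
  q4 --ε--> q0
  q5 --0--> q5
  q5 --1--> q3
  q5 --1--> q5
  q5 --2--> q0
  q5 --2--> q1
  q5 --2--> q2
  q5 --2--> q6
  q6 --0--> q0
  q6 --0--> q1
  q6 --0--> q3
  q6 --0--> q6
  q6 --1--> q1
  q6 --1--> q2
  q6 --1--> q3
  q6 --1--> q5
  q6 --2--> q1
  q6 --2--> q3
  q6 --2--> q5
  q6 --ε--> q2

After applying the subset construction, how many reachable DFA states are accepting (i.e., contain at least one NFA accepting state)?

4

Start state of the DFA: {q0, q1, q5} (ε-closure of the NFA start).
{q0, q1, q5} --0--> {q0, q1, q2, q4, q5, q6}  [new]
{q0, q1, q5} --1--> {q0, q1, q2, q3, q4, q5, q6}  [new]
{q0, q1, q5} --2--> {q0, q1, q2, q3, q5, q6}  [new]
{q0, q1, q2, q4, q5, q6} --0--> {q0, q1, q2, q3, q4, q5, q6}  [seen]
{q0, q1, q2, q4, q5, q6} --1--> {q0, q1, q2, q3, q4, q5, q6}  [seen]
{q0, q1, q2, q4, q5, q6} --2--> {q0, q1, q2, q3, q4, q5, q6}  [seen]
{q0, q1, q2, q3, q4, q5, q6} --0--> {q0, q1, q2, q3, q4, q5, q6}  [seen]
{q0, q1, q2, q3, q4, q5, q6} --1--> {q0, q1, q2, q3, q4, q5, q6}  [seen]
{q0, q1, q2, q3, q4, q5, q6} --2--> {q0, q1, q2, q3, q4, q5, q6}  [seen]
{q0, q1, q2, q3, q5, q6} --0--> {q0, q1, q2, q3, q4, q5, q6}  [seen]
{q0, q1, q2, q3, q5, q6} --1--> {q0, q1, q2, q3, q4, q5, q6}  [seen]
{q0, q1, q2, q3, q5, q6} --2--> {q0, q1, q2, q3, q4, q5, q6}  [seen]
Reachable DFA states: {q0, q1, q5}, {q0, q1, q2, q4, q5, q6}, {q0, q1, q2, q3, q4, q5, q6}, {q0, q1, q2, q3, q5, q6}.
Accepting DFA states (contain an NFA accepting state): {q0, q1, q5}, {q0, q1, q2, q4, q5, q6}, {q0, q1, q2, q3, q4, q5, q6}, {q0, q1, q2, q3, q5, q6}.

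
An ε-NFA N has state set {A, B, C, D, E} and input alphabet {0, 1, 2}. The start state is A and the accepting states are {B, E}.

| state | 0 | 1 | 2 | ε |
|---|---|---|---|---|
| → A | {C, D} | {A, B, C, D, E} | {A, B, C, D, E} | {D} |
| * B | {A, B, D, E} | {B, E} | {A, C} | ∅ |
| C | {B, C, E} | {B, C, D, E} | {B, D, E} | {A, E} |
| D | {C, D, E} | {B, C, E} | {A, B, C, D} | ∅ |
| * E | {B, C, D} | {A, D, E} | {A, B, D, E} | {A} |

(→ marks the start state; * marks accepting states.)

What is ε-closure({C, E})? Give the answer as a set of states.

Begin with {C, E}.
C →ε {A, E}; add A.
A →ε {D}; add D.
ε-closure = {A, C, D, E}.

{A, C, D, E}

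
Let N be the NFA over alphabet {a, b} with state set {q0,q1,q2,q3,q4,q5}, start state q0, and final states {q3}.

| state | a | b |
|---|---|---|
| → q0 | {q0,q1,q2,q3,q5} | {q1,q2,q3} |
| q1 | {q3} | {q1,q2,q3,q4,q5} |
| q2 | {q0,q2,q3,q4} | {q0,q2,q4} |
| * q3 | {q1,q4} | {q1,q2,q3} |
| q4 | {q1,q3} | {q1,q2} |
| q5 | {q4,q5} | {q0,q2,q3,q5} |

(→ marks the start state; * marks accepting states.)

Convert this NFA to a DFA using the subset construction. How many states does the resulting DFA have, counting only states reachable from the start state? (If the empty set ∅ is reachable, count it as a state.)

Start state of the DFA: {q0}.
{q0} --a--> {q0,q1,q2,q3,q5}  [new]
{q0} --b--> {q1,q2,q3}  [new]
{q0,q1,q2,q3,q5} --a--> {q0,q1,q2,q3,q4,q5}  [new]
{q0,q1,q2,q3,q5} --b--> {q0,q1,q2,q3,q4,q5}  [seen]
{q1,q2,q3} --a--> {q0,q1,q2,q3,q4}  [new]
{q1,q2,q3} --b--> {q0,q1,q2,q3,q4,q5}  [seen]
{q0,q1,q2,q3,q4,q5} --a--> {q0,q1,q2,q3,q4,q5}  [seen]
{q0,q1,q2,q3,q4,q5} --b--> {q0,q1,q2,q3,q4,q5}  [seen]
{q0,q1,q2,q3,q4} --a--> {q0,q1,q2,q3,q4,q5}  [seen]
{q0,q1,q2,q3,q4} --b--> {q0,q1,q2,q3,q4,q5}  [seen]
Reachable DFA states: {q0}, {q0,q1,q2,q3,q5}, {q1,q2,q3}, {q0,q1,q2,q3,q4,q5}, {q0,q1,q2,q3,q4}.

5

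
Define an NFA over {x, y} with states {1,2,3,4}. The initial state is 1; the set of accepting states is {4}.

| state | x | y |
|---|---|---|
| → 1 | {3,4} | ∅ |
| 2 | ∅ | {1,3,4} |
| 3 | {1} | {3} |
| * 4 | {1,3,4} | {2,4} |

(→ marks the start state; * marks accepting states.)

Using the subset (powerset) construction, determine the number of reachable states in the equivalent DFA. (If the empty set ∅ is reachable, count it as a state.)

Start state of the DFA: {1}.
{1} --x--> {3,4}  [new]
{1} --y--> ∅  [new]
{3,4} --x--> {1,3,4}  [new]
{3,4} --y--> {2,3,4}  [new]
∅ --x--> ∅  [seen]
∅ --y--> ∅  [seen]
{1,3,4} --x--> {1,3,4}  [seen]
{1,3,4} --y--> {2,3,4}  [seen]
{2,3,4} --x--> {1,3,4}  [seen]
{2,3,4} --y--> {1,2,3,4}  [new]
{1,2,3,4} --x--> {1,3,4}  [seen]
{1,2,3,4} --y--> {1,2,3,4}  [seen]
Reachable DFA states: {1}, {3,4}, ∅, {1,3,4}, {2,3,4}, {1,2,3,4}.

6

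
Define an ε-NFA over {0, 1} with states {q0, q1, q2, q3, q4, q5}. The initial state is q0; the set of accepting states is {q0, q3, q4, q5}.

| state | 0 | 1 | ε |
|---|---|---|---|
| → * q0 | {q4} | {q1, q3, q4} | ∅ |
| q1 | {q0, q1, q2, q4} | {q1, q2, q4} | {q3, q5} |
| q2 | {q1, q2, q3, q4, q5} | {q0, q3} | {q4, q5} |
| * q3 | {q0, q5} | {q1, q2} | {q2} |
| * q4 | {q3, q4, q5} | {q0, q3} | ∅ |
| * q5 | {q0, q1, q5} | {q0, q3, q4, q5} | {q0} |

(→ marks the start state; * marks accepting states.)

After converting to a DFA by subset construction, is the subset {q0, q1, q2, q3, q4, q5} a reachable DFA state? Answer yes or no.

Start state of the DFA: {q0} (ε-closure of the NFA start).
{q0} --0--> {q4}  [new]
{q0} --1--> {q0, q1, q2, q3, q4, q5}  [new]
{q4} --0--> {q0, q2, q3, q4, q5}  [new]
{q4} --1--> {q0, q2, q3, q4, q5}  [seen]
{q0, q1, q2, q3, q4, q5} --0--> {q0, q1, q2, q3, q4, q5}  [seen]
{q0, q1, q2, q3, q4, q5} --1--> {q0, q1, q2, q3, q4, q5}  [seen]
{q0, q2, q3, q4, q5} --0--> {q0, q1, q2, q3, q4, q5}  [seen]
{q0, q2, q3, q4, q5} --1--> {q0, q1, q2, q3, q4, q5}  [seen]
Reachable DFA states: {q0}, {q4}, {q0, q1, q2, q3, q4, q5}, {q0, q2, q3, q4, q5}.
{q0, q1, q2, q3, q4, q5} is among them.

yes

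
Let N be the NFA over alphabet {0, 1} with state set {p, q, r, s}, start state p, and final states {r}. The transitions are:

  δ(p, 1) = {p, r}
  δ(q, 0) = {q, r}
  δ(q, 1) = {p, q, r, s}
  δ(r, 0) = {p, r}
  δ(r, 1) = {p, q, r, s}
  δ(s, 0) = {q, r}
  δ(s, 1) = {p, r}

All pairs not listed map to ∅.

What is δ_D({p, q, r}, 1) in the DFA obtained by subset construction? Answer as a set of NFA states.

δ(p,1) = {p, r}; δ(q,1) = {p, q, r, s}; δ(r,1) = {p, q, r, s}.
Union: {p, q, r, s}.

{p, q, r, s}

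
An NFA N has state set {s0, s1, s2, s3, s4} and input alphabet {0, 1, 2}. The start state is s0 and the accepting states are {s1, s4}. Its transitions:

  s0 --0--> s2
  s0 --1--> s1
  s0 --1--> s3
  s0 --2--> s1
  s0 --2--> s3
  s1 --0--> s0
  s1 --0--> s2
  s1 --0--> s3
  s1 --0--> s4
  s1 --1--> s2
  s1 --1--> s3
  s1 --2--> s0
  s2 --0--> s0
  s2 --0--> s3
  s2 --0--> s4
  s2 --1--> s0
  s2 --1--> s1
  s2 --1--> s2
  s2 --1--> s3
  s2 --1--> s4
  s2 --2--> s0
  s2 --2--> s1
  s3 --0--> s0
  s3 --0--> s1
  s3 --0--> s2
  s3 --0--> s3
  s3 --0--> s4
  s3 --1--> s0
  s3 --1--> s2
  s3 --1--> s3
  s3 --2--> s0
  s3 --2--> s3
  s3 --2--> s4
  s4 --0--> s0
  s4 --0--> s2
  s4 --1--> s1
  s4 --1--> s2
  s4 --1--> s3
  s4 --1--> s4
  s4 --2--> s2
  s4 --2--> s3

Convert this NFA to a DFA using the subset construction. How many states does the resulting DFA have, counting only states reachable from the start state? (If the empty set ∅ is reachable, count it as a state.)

Start state of the DFA: {s0}.
{s0} --0--> {s2}  [new]
{s0} --1--> {s1, s3}  [new]
{s0} --2--> {s1, s3}  [seen]
{s2} --0--> {s0, s3, s4}  [new]
{s2} --1--> {s0, s1, s2, s3, s4}  [new]
{s2} --2--> {s0, s1}  [new]
{s1, s3} --0--> {s0, s1, s2, s3, s4}  [seen]
{s1, s3} --1--> {s0, s2, s3}  [new]
{s1, s3} --2--> {s0, s3, s4}  [seen]
{s0, s3, s4} --0--> {s0, s1, s2, s3, s4}  [seen]
{s0, s3, s4} --1--> {s0, s1, s2, s3, s4}  [seen]
{s0, s3, s4} --2--> {s0, s1, s2, s3, s4}  [seen]
{s0, s1, s2, s3, s4} --0--> {s0, s1, s2, s3, s4}  [seen]
{s0, s1, s2, s3, s4} --1--> {s0, s1, s2, s3, s4}  [seen]
{s0, s1, s2, s3, s4} --2--> {s0, s1, s2, s3, s4}  [seen]
{s0, s1} --0--> {s0, s2, s3, s4}  [new]
{s0, s1} --1--> {s1, s2, s3}  [new]
{s0, s1} --2--> {s0, s1, s3}  [new]
{s0, s2, s3} --0--> {s0, s1, s2, s3, s4}  [seen]
{s0, s2, s3} --1--> {s0, s1, s2, s3, s4}  [seen]
{s0, s2, s3} --2--> {s0, s1, s3, s4}  [new]
{s0, s2, s3, s4} --0--> {s0, s1, s2, s3, s4}  [seen]
{s0, s2, s3, s4} --1--> {s0, s1, s2, s3, s4}  [seen]
{s0, s2, s3, s4} --2--> {s0, s1, s2, s3, s4}  [seen]
{s1, s2, s3} --0--> {s0, s1, s2, s3, s4}  [seen]
{s1, s2, s3} --1--> {s0, s1, s2, s3, s4}  [seen]
{s1, s2, s3} --2--> {s0, s1, s3, s4}  [seen]
{s0, s1, s3} --0--> {s0, s1, s2, s3, s4}  [seen]
{s0, s1, s3} --1--> {s0, s1, s2, s3}  [new]
{s0, s1, s3} --2--> {s0, s1, s3, s4}  [seen]
{s0, s1, s3, s4} --0--> {s0, s1, s2, s3, s4}  [seen]
{s0, s1, s3, s4} --1--> {s0, s1, s2, s3, s4}  [seen]
{s0, s1, s3, s4} --2--> {s0, s1, s2, s3, s4}  [seen]
{s0, s1, s2, s3} --0--> {s0, s1, s2, s3, s4}  [seen]
{s0, s1, s2, s3} --1--> {s0, s1, s2, s3, s4}  [seen]
{s0, s1, s2, s3} --2--> {s0, s1, s3, s4}  [seen]
Reachable DFA states: {s0}, {s2}, {s1, s3}, {s0, s3, s4}, {s0, s1, s2, s3, s4}, {s0, s1}, {s0, s2, s3}, {s0, s2, s3, s4}, {s1, s2, s3}, {s0, s1, s3}, {s0, s1, s3, s4}, {s0, s1, s2, s3}.

12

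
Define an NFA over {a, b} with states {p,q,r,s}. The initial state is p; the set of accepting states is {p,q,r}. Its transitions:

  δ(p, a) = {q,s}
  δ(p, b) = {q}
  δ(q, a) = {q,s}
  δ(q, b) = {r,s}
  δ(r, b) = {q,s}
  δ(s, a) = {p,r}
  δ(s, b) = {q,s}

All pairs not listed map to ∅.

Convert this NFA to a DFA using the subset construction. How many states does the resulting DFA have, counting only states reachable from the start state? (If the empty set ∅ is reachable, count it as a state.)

7

Start state of the DFA: {p}.
{p} --a--> {q,s}  [new]
{p} --b--> {q}  [new]
{q,s} --a--> {p,q,r,s}  [new]
{q,s} --b--> {q,r,s}  [new]
{q} --a--> {q,s}  [seen]
{q} --b--> {r,s}  [new]
{p,q,r,s} --a--> {p,q,r,s}  [seen]
{p,q,r,s} --b--> {q,r,s}  [seen]
{q,r,s} --a--> {p,q,r,s}  [seen]
{q,r,s} --b--> {q,r,s}  [seen]
{r,s} --a--> {p,r}  [new]
{r,s} --b--> {q,s}  [seen]
{p,r} --a--> {q,s}  [seen]
{p,r} --b--> {q,s}  [seen]
Reachable DFA states: {p}, {q,s}, {q}, {p,q,r,s}, {q,r,s}, {r,s}, {p,r}.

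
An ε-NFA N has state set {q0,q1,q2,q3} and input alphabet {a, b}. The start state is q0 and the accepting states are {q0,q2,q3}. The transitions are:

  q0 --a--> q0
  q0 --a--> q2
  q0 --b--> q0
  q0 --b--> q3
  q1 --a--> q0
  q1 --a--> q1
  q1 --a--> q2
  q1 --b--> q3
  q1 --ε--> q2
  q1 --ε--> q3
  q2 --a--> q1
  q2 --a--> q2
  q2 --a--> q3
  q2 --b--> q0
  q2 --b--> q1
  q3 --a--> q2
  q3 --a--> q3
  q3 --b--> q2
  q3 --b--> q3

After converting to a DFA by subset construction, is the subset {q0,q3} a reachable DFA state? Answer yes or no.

yes

Start state of the DFA: {q0} (ε-closure of the NFA start).
{q0} --a--> {q0,q2}  [new]
{q0} --b--> {q0,q3}  [new]
{q0,q2} --a--> {q0,q1,q2,q3}  [new]
{q0,q2} --b--> {q0,q1,q2,q3}  [seen]
{q0,q3} --a--> {q0,q2,q3}  [new]
{q0,q3} --b--> {q0,q2,q3}  [seen]
{q0,q1,q2,q3} --a--> {q0,q1,q2,q3}  [seen]
{q0,q1,q2,q3} --b--> {q0,q1,q2,q3}  [seen]
{q0,q2,q3} --a--> {q0,q1,q2,q3}  [seen]
{q0,q2,q3} --b--> {q0,q1,q2,q3}  [seen]
Reachable DFA states: {q0}, {q0,q2}, {q0,q3}, {q0,q1,q2,q3}, {q0,q2,q3}.
{q0,q3} is among them.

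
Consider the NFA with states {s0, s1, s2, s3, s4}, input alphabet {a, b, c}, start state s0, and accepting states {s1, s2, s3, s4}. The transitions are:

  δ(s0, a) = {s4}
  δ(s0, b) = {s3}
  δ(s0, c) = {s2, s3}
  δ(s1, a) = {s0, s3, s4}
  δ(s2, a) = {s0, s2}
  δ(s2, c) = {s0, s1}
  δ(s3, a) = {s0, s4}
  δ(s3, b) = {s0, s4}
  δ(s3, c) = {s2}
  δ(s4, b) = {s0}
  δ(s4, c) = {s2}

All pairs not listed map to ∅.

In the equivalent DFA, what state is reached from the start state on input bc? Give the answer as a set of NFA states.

Start: {s0}.
δ(s0,b) = {s3}.
Union: {s3}.
After b: {s3}.
δ(s3,c) = {s2}.
Union: {s2}.
After c: {s2}.

{s2}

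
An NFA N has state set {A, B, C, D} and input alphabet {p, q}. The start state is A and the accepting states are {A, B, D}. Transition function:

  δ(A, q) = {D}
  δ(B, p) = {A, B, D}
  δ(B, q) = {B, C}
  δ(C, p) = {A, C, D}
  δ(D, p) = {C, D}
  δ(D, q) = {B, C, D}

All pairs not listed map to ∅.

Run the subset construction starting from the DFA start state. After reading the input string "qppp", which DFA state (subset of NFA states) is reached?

Start: {A}.
δ(A,q) = {D}.
Union: {D}.
After q: {D}.
δ(D,p) = {C, D}.
Union: {C, D}.
After p: {C, D}.
δ(C,p) = {A, C, D}; δ(D,p) = {C, D}.
Union: {A, C, D}.
After p: {A, C, D}.
δ(A,p) = ∅; δ(C,p) = {A, C, D}; δ(D,p) = {C, D}.
Union: {A, C, D}.
After p: {A, C, D}.

{A, C, D}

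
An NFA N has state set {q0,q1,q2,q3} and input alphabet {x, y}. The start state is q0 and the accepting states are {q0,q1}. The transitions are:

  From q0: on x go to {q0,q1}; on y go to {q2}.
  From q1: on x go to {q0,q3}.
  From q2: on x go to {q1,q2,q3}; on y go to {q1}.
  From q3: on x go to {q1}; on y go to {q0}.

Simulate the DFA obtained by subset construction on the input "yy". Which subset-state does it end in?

Start: {q0}.
δ(q0,y) = {q2}.
Union: {q2}.
After y: {q2}.
δ(q2,y) = {q1}.
Union: {q1}.
After y: {q1}.

{q1}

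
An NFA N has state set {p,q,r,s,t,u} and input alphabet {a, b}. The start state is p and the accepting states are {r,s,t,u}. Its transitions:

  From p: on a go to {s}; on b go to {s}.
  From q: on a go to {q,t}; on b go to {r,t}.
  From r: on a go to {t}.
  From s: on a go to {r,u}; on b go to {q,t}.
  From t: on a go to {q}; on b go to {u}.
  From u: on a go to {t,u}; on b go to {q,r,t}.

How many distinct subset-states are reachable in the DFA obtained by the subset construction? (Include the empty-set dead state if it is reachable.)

Start state of the DFA: {p}.
{p} --a--> {s}  [new]
{p} --b--> {s}  [seen]
{s} --a--> {r,u}  [new]
{s} --b--> {q,t}  [new]
{r,u} --a--> {t,u}  [new]
{r,u} --b--> {q,r,t}  [new]
{q,t} --a--> {q,t}  [seen]
{q,t} --b--> {r,t,u}  [new]
{t,u} --a--> {q,t,u}  [new]
{t,u} --b--> {q,r,t,u}  [new]
{q,r,t} --a--> {q,t}  [seen]
{q,r,t} --b--> {r,t,u}  [seen]
{r,t,u} --a--> {q,t,u}  [seen]
{r,t,u} --b--> {q,r,t,u}  [seen]
{q,t,u} --a--> {q,t,u}  [seen]
{q,t,u} --b--> {q,r,t,u}  [seen]
{q,r,t,u} --a--> {q,t,u}  [seen]
{q,r,t,u} --b--> {q,r,t,u}  [seen]
Reachable DFA states: {p}, {s}, {r,u}, {q,t}, {t,u}, {q,r,t}, {r,t,u}, {q,t,u}, {q,r,t,u}.

9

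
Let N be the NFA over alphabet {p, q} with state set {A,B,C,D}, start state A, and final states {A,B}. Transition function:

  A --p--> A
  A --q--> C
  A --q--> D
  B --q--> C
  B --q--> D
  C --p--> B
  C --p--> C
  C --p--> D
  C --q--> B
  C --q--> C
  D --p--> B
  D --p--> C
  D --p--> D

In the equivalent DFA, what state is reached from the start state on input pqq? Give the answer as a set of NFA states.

Start: {A}.
δ(A,p) = {A}.
Union: {A}.
After p: {A}.
δ(A,q) = {C,D}.
Union: {C,D}.
After q: {C,D}.
δ(C,q) = {B,C}; δ(D,q) = ∅.
Union: {B,C}.
After q: {B,C}.

{B,C}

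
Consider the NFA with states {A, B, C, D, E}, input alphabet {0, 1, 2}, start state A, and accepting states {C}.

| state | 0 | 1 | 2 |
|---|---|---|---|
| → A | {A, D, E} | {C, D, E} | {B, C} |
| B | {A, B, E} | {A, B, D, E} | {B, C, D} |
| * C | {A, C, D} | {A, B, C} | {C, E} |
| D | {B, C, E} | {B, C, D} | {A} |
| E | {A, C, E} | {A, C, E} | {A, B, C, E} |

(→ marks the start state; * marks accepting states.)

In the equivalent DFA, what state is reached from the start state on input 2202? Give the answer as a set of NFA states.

Start: {A}.
δ(A,2) = {B, C}.
Union: {B, C}.
After 2: {B, C}.
δ(B,2) = {B, C, D}; δ(C,2) = {C, E}.
Union: {B, C, D, E}.
After 2: {B, C, D, E}.
δ(B,0) = {A, B, E}; δ(C,0) = {A, C, D}; δ(D,0) = {B, C, E}; δ(E,0) = {A, C, E}.
Union: {A, B, C, D, E}.
After 0: {A, B, C, D, E}.
δ(A,2) = {B, C}; δ(B,2) = {B, C, D}; δ(C,2) = {C, E}; δ(D,2) = {A}; δ(E,2) = {A, B, C, E}.
Union: {A, B, C, D, E}.
After 2: {A, B, C, D, E}.

{A, B, C, D, E}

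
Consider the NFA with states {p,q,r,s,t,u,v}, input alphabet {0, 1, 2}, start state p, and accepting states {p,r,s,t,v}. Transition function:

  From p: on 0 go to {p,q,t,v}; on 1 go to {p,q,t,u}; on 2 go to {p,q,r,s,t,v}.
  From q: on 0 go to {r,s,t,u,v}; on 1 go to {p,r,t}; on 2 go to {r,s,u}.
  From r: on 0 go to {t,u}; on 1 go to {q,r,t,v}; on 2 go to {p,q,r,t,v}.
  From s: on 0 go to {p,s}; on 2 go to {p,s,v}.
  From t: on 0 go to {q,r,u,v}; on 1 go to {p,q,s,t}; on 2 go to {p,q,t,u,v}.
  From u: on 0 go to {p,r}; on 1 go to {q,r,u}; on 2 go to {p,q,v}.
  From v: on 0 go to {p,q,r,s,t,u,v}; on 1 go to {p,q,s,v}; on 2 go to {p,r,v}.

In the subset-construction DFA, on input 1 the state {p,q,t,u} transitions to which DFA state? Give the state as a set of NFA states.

δ(p,1) = {p,q,t,u}; δ(q,1) = {p,r,t}; δ(t,1) = {p,q,s,t}; δ(u,1) = {q,r,u}.
Union: {p,q,r,s,t,u}.

{p,q,r,s,t,u}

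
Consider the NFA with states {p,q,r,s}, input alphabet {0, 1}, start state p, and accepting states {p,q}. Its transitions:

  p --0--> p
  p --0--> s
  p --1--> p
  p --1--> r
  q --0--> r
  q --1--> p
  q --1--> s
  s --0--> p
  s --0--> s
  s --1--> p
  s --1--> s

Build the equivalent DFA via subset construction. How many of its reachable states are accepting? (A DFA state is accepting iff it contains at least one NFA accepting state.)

4

Start state of the DFA: {p}.
{p} --0--> {p,s}  [new]
{p} --1--> {p,r}  [new]
{p,s} --0--> {p,s}  [seen]
{p,s} --1--> {p,r,s}  [new]
{p,r} --0--> {p,s}  [seen]
{p,r} --1--> {p,r}  [seen]
{p,r,s} --0--> {p,s}  [seen]
{p,r,s} --1--> {p,r,s}  [seen]
Reachable DFA states: {p}, {p,s}, {p,r}, {p,r,s}.
Accepting DFA states (contain an NFA accepting state): {p}, {p,s}, {p,r}, {p,r,s}.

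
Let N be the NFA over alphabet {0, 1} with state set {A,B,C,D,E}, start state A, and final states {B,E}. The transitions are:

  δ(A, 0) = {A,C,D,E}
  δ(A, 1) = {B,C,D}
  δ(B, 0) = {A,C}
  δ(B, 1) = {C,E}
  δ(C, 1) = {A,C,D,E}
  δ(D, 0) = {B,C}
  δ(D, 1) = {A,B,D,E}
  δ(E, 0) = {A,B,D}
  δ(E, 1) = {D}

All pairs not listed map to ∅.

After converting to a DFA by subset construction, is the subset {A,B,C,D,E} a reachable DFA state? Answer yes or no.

yes

Start state of the DFA: {A}.
{A} --0--> {A,C,D,E}  [new]
{A} --1--> {B,C,D}  [new]
{A,C,D,E} --0--> {A,B,C,D,E}  [new]
{A,C,D,E} --1--> {A,B,C,D,E}  [seen]
{B,C,D} --0--> {A,B,C}  [new]
{B,C,D} --1--> {A,B,C,D,E}  [seen]
{A,B,C,D,E} --0--> {A,B,C,D,E}  [seen]
{A,B,C,D,E} --1--> {A,B,C,D,E}  [seen]
{A,B,C} --0--> {A,C,D,E}  [seen]
{A,B,C} --1--> {A,B,C,D,E}  [seen]
Reachable DFA states: {A}, {A,C,D,E}, {B,C,D}, {A,B,C,D,E}, {A,B,C}.
{A,B,C,D,E} is among them.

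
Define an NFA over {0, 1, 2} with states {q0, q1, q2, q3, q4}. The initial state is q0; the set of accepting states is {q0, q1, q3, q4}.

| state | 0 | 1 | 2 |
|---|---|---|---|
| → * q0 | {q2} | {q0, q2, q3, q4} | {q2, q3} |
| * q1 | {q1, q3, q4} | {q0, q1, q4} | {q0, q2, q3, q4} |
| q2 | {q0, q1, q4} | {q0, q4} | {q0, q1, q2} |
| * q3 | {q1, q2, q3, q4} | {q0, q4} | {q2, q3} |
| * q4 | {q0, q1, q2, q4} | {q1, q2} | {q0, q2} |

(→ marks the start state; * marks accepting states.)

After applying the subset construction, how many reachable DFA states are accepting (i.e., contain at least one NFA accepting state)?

Start state of the DFA: {q0}.
{q0} --0--> {q2}  [new]
{q0} --1--> {q0, q2, q3, q4}  [new]
{q0} --2--> {q2, q3}  [new]
{q2} --0--> {q0, q1, q4}  [new]
{q2} --1--> {q0, q4}  [new]
{q2} --2--> {q0, q1, q2}  [new]
{q0, q2, q3, q4} --0--> {q0, q1, q2, q3, q4}  [new]
{q0, q2, q3, q4} --1--> {q0, q1, q2, q3, q4}  [seen]
{q0, q2, q3, q4} --2--> {q0, q1, q2, q3}  [new]
{q2, q3} --0--> {q0, q1, q2, q3, q4}  [seen]
{q2, q3} --1--> {q0, q4}  [seen]
{q2, q3} --2--> {q0, q1, q2, q3}  [seen]
{q0, q1, q4} --0--> {q0, q1, q2, q3, q4}  [seen]
{q0, q1, q4} --1--> {q0, q1, q2, q3, q4}  [seen]
{q0, q1, q4} --2--> {q0, q2, q3, q4}  [seen]
{q0, q4} --0--> {q0, q1, q2, q4}  [new]
{q0, q4} --1--> {q0, q1, q2, q3, q4}  [seen]
{q0, q4} --2--> {q0, q2, q3}  [new]
{q0, q1, q2} --0--> {q0, q1, q2, q3, q4}  [seen]
{q0, q1, q2} --1--> {q0, q1, q2, q3, q4}  [seen]
{q0, q1, q2} --2--> {q0, q1, q2, q3, q4}  [seen]
{q0, q1, q2, q3, q4} --0--> {q0, q1, q2, q3, q4}  [seen]
{q0, q1, q2, q3, q4} --1--> {q0, q1, q2, q3, q4}  [seen]
{q0, q1, q2, q3, q4} --2--> {q0, q1, q2, q3, q4}  [seen]
{q0, q1, q2, q3} --0--> {q0, q1, q2, q3, q4}  [seen]
{q0, q1, q2, q3} --1--> {q0, q1, q2, q3, q4}  [seen]
{q0, q1, q2, q3} --2--> {q0, q1, q2, q3, q4}  [seen]
{q0, q1, q2, q4} --0--> {q0, q1, q2, q3, q4}  [seen]
{q0, q1, q2, q4} --1--> {q0, q1, q2, q3, q4}  [seen]
{q0, q1, q2, q4} --2--> {q0, q1, q2, q3, q4}  [seen]
{q0, q2, q3} --0--> {q0, q1, q2, q3, q4}  [seen]
{q0, q2, q3} --1--> {q0, q2, q3, q4}  [seen]
{q0, q2, q3} --2--> {q0, q1, q2, q3}  [seen]
Reachable DFA states: {q0}, {q2}, {q0, q2, q3, q4}, {q2, q3}, {q0, q1, q4}, {q0, q4}, {q0, q1, q2}, {q0, q1, q2, q3, q4}, {q0, q1, q2, q3}, {q0, q1, q2, q4}, {q0, q2, q3}.
Accepting DFA states (contain an NFA accepting state): {q0}, {q0, q2, q3, q4}, {q2, q3}, {q0, q1, q4}, {q0, q4}, {q0, q1, q2}, {q0, q1, q2, q3, q4}, {q0, q1, q2, q3}, {q0, q1, q2, q4}, {q0, q2, q3}.

10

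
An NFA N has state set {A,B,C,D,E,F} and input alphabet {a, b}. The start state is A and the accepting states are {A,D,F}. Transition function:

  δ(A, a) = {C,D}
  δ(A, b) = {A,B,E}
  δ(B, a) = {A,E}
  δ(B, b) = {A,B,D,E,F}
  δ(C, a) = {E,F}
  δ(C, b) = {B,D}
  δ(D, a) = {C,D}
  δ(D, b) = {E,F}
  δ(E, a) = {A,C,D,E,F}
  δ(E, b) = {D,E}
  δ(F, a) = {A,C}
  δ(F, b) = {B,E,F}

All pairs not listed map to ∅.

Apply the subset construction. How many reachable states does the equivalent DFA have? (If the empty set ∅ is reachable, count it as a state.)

Start state of the DFA: {A}.
{A} --a--> {C,D}  [new]
{A} --b--> {A,B,E}  [new]
{C,D} --a--> {C,D,E,F}  [new]
{C,D} --b--> {B,D,E,F}  [new]
{A,B,E} --a--> {A,C,D,E,F}  [new]
{A,B,E} --b--> {A,B,D,E,F}  [new]
{C,D,E,F} --a--> {A,C,D,E,F}  [seen]
{C,D,E,F} --b--> {B,D,E,F}  [seen]
{B,D,E,F} --a--> {A,C,D,E,F}  [seen]
{B,D,E,F} --b--> {A,B,D,E,F}  [seen]
{A,C,D,E,F} --a--> {A,C,D,E,F}  [seen]
{A,C,D,E,F} --b--> {A,B,D,E,F}  [seen]
{A,B,D,E,F} --a--> {A,C,D,E,F}  [seen]
{A,B,D,E,F} --b--> {A,B,D,E,F}  [seen]
Reachable DFA states: {A}, {C,D}, {A,B,E}, {C,D,E,F}, {B,D,E,F}, {A,C,D,E,F}, {A,B,D,E,F}.

7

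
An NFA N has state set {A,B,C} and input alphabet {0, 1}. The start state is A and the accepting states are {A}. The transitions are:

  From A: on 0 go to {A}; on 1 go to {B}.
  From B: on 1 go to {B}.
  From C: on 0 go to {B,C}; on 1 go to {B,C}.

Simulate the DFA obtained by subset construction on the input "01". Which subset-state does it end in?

Start: {A}.
δ(A,0) = {A}.
Union: {A}.
After 0: {A}.
δ(A,1) = {B}.
Union: {B}.
After 1: {B}.

{B}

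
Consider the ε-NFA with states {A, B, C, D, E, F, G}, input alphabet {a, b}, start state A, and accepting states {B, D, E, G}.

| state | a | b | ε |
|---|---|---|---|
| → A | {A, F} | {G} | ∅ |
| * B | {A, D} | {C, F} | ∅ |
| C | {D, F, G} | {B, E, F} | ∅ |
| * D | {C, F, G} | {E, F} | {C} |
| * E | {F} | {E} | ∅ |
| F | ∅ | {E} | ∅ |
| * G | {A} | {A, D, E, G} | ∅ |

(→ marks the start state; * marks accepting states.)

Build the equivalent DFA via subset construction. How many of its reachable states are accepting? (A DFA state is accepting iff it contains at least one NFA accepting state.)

Start state of the DFA: {A} (ε-closure of the NFA start).
{A} --a--> {A, F}  [new]
{A} --b--> {G}  [new]
{A, F} --a--> {A, F}  [seen]
{A, F} --b--> {E, G}  [new]
{G} --a--> {A}  [seen]
{G} --b--> {A, C, D, E, G}  [new]
{E, G} --a--> {A, F}  [seen]
{E, G} --b--> {A, C, D, E, G}  [seen]
{A, C, D, E, G} --a--> {A, C, D, F, G}  [new]
{A, C, D, E, G} --b--> {A, B, C, D, E, F, G}  [new]
{A, C, D, F, G} --a--> {A, C, D, F, G}  [seen]
{A, C, D, F, G} --b--> {A, B, C, D, E, F, G}  [seen]
{A, B, C, D, E, F, G} --a--> {A, C, D, F, G}  [seen]
{A, B, C, D, E, F, G} --b--> {A, B, C, D, E, F, G}  [seen]
Reachable DFA states: {A}, {A, F}, {G}, {E, G}, {A, C, D, E, G}, {A, C, D, F, G}, {A, B, C, D, E, F, G}.
Accepting DFA states (contain an NFA accepting state): {G}, {E, G}, {A, C, D, E, G}, {A, C, D, F, G}, {A, B, C, D, E, F, G}.

5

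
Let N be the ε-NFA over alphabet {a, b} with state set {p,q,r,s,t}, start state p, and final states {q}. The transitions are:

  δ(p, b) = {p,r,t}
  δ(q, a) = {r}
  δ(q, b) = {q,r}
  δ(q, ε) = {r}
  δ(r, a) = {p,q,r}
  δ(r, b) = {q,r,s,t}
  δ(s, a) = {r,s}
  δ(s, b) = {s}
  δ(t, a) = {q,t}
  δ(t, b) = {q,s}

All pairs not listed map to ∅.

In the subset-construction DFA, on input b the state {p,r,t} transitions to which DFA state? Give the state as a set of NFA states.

δ(p,b) = {p,r,t}; δ(r,b) = {q,r,s,t}; δ(t,b) = {q,s}.
Union: {p,q,r,s,t}.

{p,q,r,s,t}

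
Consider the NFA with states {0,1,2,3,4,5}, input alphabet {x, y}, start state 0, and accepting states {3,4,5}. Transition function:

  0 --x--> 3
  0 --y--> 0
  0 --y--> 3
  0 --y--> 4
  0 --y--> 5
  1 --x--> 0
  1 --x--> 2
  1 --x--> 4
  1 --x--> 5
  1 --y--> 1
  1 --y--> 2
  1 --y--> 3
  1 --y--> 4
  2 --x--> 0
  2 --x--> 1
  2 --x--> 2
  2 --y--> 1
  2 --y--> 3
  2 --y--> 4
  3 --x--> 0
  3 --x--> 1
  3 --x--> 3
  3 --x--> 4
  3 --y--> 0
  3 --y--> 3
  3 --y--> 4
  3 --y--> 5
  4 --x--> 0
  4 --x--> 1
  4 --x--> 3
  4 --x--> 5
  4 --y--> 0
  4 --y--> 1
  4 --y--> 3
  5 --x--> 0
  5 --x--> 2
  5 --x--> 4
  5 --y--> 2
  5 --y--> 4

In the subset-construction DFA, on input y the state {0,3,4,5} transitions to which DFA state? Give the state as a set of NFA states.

δ(0,y) = {0,3,4,5}; δ(3,y) = {0,3,4,5}; δ(4,y) = {0,1,3}; δ(5,y) = {2,4}.
Union: {0,1,2,3,4,5}.

{0,1,2,3,4,5}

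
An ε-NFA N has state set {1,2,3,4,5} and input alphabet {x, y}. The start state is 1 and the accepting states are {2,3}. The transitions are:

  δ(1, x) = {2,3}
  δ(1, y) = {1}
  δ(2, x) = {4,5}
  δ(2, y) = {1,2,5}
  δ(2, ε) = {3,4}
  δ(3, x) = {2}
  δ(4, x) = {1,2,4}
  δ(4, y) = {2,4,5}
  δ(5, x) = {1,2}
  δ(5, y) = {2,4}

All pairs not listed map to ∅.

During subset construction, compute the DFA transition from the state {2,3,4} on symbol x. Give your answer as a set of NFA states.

{1,2,3,4,5}

δ(2,x) = {4,5}; δ(3,x) = {2}; δ(4,x) = {1,2,4}.
Union: {1,2,4,5}.
ε-closure gives {1,2,3,4,5}.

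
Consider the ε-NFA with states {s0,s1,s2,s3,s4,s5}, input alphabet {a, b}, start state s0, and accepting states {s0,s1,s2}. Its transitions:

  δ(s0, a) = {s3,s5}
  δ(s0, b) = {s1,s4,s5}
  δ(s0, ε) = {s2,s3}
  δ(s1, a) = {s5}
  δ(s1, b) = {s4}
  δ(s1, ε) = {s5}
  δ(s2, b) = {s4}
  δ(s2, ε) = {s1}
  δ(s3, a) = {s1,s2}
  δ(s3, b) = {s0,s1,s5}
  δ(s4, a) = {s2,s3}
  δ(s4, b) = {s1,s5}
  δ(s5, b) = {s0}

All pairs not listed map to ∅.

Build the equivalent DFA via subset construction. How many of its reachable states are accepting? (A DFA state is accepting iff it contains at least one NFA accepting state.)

4

Start state of the DFA: {s0,s1,s2,s3,s5} (ε-closure of the NFA start).
{s0,s1,s2,s3,s5} --a--> {s1,s2,s3,s5}  [new]
{s0,s1,s2,s3,s5} --b--> {s0,s1,s2,s3,s4,s5}  [new]
{s1,s2,s3,s5} --a--> {s1,s2,s5}  [new]
{s1,s2,s3,s5} --b--> {s0,s1,s2,s3,s4,s5}  [seen]
{s0,s1,s2,s3,s4,s5} --a--> {s1,s2,s3,s5}  [seen]
{s0,s1,s2,s3,s4,s5} --b--> {s0,s1,s2,s3,s4,s5}  [seen]
{s1,s2,s5} --a--> {s5}  [new]
{s1,s2,s5} --b--> {s0,s1,s2,s3,s4,s5}  [seen]
{s5} --a--> ∅  [new]
{s5} --b--> {s0,s1,s2,s3,s5}  [seen]
∅ --a--> ∅  [seen]
∅ --b--> ∅  [seen]
Reachable DFA states: {s0,s1,s2,s3,s5}, {s1,s2,s3,s5}, {s0,s1,s2,s3,s4,s5}, {s1,s2,s5}, {s5}, ∅.
Accepting DFA states (contain an NFA accepting state): {s0,s1,s2,s3,s5}, {s1,s2,s3,s5}, {s0,s1,s2,s3,s4,s5}, {s1,s2,s5}.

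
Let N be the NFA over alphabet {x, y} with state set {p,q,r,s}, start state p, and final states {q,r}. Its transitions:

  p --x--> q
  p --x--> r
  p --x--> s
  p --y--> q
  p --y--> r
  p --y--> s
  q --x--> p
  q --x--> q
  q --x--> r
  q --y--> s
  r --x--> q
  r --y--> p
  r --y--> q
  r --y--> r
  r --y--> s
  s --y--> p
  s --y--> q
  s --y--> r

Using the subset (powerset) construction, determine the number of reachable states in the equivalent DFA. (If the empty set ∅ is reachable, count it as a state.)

4

Start state of the DFA: {p}.
{p} --x--> {q,r,s}  [new]
{p} --y--> {q,r,s}  [seen]
{q,r,s} --x--> {p,q,r}  [new]
{q,r,s} --y--> {p,q,r,s}  [new]
{p,q,r} --x--> {p,q,r,s}  [seen]
{p,q,r} --y--> {p,q,r,s}  [seen]
{p,q,r,s} --x--> {p,q,r,s}  [seen]
{p,q,r,s} --y--> {p,q,r,s}  [seen]
Reachable DFA states: {p}, {q,r,s}, {p,q,r}, {p,q,r,s}.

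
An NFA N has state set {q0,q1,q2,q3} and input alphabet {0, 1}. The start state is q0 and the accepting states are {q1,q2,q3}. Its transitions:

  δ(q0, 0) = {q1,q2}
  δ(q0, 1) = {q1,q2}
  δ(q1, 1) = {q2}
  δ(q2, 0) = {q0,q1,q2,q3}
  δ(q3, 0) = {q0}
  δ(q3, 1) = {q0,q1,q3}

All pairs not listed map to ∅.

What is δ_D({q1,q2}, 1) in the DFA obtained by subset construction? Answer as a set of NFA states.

δ(q1,1) = {q2}; δ(q2,1) = ∅.
Union: {q2}.

{q2}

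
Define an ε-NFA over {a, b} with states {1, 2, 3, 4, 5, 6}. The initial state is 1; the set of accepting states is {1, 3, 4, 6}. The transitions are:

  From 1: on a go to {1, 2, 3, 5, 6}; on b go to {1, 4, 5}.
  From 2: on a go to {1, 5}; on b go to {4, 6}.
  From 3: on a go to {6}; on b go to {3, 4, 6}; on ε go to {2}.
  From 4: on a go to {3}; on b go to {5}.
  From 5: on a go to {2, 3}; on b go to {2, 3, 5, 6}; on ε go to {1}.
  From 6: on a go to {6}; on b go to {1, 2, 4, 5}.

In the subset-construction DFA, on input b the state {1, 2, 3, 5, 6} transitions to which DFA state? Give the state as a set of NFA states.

δ(1,b) = {1, 4, 5}; δ(2,b) = {4, 6}; δ(3,b) = {3, 4, 6}; δ(5,b) = {2, 3, 5, 6}; δ(6,b) = {1, 2, 4, 5}.
Union: {1, 2, 3, 4, 5, 6}.

{1, 2, 3, 4, 5, 6}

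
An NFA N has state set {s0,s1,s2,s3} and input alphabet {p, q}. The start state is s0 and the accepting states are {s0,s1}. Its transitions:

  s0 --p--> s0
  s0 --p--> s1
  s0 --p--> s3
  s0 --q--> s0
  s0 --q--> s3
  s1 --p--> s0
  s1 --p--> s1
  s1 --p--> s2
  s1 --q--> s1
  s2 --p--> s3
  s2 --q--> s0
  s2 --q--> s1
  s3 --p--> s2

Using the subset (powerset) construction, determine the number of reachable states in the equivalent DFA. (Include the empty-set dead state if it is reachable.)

Start state of the DFA: {s0}.
{s0} --p--> {s0,s1,s3}  [new]
{s0} --q--> {s0,s3}  [new]
{s0,s1,s3} --p--> {s0,s1,s2,s3}  [new]
{s0,s1,s3} --q--> {s0,s1,s3}  [seen]
{s0,s3} --p--> {s0,s1,s2,s3}  [seen]
{s0,s3} --q--> {s0,s3}  [seen]
{s0,s1,s2,s3} --p--> {s0,s1,s2,s3}  [seen]
{s0,s1,s2,s3} --q--> {s0,s1,s3}  [seen]
Reachable DFA states: {s0}, {s0,s1,s3}, {s0,s3}, {s0,s1,s2,s3}.

4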